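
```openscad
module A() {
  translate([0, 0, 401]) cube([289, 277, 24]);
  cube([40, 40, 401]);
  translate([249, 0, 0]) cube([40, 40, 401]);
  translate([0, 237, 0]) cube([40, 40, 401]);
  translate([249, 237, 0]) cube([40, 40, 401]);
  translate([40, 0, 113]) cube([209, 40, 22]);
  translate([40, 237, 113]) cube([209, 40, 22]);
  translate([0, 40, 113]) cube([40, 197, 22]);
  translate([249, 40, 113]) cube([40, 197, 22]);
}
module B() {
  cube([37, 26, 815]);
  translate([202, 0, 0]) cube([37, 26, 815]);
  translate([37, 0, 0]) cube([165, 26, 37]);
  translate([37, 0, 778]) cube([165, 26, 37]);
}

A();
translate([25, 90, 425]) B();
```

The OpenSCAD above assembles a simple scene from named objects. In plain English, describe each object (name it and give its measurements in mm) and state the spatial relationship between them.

A is a simple wooden stool: a rectangular seat 289 mm (x) by 277 mm (y), 24 mm thick, top face at z = 425 mm, on four square legs, each 40×40 mm in cross-section. The legs rest on z = 0, each flush with a corner of the seat. Four stretchers, 40 mm wide and 22 mm tall, connect adjacent legs with their undersides at z = 113 mm, each running between the inner faces of the legs it joins and aligned with the legs' outer faces on the other axis.

B is a picture frame with a 165×741 mm rectangular opening (x by z) and a uniform 37 mm border on every side. Frame depth is 26 mm along y. It is built from two vertical stiles running the full outside height and two horizontal rails spanning the gap between the stiles.

The picture frame is on top of the stool.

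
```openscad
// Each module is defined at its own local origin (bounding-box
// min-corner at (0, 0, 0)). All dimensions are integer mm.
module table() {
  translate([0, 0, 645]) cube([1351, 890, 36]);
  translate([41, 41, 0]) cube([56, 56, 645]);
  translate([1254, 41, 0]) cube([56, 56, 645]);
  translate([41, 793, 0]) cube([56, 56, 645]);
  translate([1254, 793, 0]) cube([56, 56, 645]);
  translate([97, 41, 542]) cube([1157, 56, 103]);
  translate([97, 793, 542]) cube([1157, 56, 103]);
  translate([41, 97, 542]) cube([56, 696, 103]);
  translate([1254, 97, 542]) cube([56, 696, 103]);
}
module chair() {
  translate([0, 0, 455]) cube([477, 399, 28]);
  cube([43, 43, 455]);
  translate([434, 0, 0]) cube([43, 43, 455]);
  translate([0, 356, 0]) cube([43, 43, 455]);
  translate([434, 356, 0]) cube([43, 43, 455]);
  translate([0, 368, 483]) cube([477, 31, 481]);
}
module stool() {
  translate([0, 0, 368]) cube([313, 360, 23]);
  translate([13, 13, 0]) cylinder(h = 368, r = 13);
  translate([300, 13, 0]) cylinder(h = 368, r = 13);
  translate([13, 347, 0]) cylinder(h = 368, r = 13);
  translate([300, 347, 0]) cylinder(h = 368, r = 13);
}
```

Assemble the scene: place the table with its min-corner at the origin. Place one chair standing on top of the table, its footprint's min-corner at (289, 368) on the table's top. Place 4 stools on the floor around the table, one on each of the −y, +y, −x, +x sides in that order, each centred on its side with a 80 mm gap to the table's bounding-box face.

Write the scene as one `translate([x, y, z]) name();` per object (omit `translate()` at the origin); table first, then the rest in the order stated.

table();
translate([289, 368, 681]) chair();
translate([519, -440, 0]) stool();
translate([519, 970, 0]) stool();
translate([-393, 265, 0]) stool();
translate([1431, 265, 0]) stool();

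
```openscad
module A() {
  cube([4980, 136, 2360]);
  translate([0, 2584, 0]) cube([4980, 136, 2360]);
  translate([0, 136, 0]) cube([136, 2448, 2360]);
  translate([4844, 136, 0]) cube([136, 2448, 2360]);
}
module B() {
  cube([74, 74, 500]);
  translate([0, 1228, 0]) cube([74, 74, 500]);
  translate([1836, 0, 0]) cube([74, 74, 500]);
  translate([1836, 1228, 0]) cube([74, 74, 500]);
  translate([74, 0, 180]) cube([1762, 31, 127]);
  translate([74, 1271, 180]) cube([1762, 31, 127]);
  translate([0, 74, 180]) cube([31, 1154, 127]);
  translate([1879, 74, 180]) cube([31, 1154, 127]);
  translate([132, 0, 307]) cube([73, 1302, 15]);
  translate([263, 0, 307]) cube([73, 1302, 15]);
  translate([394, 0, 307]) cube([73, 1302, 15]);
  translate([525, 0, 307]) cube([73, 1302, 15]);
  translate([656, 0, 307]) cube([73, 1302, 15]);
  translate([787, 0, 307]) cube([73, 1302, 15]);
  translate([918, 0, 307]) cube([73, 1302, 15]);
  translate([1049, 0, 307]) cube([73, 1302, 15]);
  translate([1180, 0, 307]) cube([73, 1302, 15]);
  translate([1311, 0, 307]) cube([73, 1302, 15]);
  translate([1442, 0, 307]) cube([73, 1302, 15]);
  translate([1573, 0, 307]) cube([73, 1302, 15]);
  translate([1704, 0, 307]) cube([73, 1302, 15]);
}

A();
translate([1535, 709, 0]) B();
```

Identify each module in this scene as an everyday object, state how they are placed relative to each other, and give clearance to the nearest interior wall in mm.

Clearances: x = 1399, y = 573; minimum 573 mm.

A is a house frame. B is a bed frame. The bed frame sits inside the house frame, centred. The clearance to the nearest interior wall is 573 mm.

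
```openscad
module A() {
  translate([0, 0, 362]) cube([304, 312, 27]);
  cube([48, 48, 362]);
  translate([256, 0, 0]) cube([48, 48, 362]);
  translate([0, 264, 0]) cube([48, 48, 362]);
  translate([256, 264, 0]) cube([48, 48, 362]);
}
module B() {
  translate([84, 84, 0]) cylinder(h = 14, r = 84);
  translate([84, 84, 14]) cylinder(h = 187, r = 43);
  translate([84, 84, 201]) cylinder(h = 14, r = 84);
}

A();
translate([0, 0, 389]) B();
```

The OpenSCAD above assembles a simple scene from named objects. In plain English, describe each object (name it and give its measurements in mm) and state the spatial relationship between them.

A is a simple wooden stool: a rectangular seat 304 mm (x) by 312 mm (y), 27 mm thick, top face at z = 389 mm, on four square legs, each 48×48 mm in cross-section. The legs rest on z = 0, each flush with a corner of the seat.

B is a spool: two coaxial disc flanges of radius 84 mm and thickness 14 mm, joined by a core cylinder of radius 43 mm and height 187 mm. The lower flange rests on z = 0 and the three cylinders share a vertical axis.

The spool is on top of the stool.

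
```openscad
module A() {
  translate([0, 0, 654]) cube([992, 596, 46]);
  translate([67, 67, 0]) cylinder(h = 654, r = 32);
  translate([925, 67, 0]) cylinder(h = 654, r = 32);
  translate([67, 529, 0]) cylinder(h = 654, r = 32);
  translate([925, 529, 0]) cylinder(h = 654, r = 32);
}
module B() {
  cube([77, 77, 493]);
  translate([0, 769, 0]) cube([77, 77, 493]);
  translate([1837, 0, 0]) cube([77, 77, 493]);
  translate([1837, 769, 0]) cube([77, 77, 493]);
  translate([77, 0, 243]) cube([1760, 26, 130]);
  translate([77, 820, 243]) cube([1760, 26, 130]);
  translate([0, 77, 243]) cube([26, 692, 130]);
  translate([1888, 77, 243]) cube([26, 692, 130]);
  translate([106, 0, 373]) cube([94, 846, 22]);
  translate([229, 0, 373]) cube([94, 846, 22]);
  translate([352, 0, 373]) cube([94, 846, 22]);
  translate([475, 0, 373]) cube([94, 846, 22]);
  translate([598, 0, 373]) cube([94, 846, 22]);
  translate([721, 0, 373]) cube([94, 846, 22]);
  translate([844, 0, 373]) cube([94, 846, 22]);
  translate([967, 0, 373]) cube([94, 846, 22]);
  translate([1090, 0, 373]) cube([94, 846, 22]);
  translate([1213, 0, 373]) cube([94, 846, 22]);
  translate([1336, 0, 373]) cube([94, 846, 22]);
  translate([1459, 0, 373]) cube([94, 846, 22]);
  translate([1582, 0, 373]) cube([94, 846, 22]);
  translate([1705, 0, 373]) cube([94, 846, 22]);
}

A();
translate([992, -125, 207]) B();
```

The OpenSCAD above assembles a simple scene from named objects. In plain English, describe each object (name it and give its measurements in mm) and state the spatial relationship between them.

A is a table: top 992 mm (x) × 596 mm (y), 46 mm thick, upper face at z = 700 mm, on four round legs of 64 mm diameter, each leg's bounding box inset 35 mm from the nearest pair of top edges, running from z = 0 to the bottom of the top.

B is a bed frame 1914 mm long (x) by 846 mm wide (y). Four 77×77 mm corner posts, 493 mm tall, at the corners of the footprint. Four rails of 26 mm thickness and 130 mm height run between adjacent posts with their undersides at z = 243 mm, their outer faces flush with the outside of the frame (the two x-running rails run between the posts' inner faces; the two y-running rails run between the posts' inner faces). 14 slats, each 94 mm wide (x) and 22 mm thick, lie across the top of the two x-running rails, running the full 846 mm width of the frame in y; the slats are evenly spaced along x between the inner faces of the end posts with equal gaps (rounded down to the nearest mm) at the −x end and between each pair — any rounding remainder accumulates at the +x end.

The bed frame is beside the table with their tops flush at z = 700.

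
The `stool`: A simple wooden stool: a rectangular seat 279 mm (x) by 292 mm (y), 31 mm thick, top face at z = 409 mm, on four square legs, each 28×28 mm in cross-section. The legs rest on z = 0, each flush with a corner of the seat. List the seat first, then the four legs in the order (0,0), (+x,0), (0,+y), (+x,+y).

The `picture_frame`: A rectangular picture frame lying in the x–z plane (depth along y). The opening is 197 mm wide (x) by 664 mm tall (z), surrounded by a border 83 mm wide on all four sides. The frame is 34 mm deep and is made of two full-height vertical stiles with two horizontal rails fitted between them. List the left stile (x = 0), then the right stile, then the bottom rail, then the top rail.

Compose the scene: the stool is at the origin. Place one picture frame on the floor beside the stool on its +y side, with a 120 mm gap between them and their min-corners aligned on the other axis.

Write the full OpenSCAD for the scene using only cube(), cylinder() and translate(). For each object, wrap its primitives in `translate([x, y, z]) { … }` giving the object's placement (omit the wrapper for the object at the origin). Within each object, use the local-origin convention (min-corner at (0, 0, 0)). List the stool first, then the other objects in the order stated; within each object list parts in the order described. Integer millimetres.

translate([0, 0, 378]) cube([279, 292, 31]);
cube([28, 28, 378]);
translate([251, 0, 0]) cube([28, 28, 378]);
translate([0, 264, 0]) cube([28, 28, 378]);
translate([251, 264, 0]) cube([28, 28, 378]);
translate([0, 412, 0]) {
  cube([83, 34, 830]);
  translate([280, 0, 0]) cube([83, 34, 830]);
  translate([83, 0, 0]) cube([197, 34, 83]);
  translate([83, 0, 747]) cube([197, 34, 83]);
}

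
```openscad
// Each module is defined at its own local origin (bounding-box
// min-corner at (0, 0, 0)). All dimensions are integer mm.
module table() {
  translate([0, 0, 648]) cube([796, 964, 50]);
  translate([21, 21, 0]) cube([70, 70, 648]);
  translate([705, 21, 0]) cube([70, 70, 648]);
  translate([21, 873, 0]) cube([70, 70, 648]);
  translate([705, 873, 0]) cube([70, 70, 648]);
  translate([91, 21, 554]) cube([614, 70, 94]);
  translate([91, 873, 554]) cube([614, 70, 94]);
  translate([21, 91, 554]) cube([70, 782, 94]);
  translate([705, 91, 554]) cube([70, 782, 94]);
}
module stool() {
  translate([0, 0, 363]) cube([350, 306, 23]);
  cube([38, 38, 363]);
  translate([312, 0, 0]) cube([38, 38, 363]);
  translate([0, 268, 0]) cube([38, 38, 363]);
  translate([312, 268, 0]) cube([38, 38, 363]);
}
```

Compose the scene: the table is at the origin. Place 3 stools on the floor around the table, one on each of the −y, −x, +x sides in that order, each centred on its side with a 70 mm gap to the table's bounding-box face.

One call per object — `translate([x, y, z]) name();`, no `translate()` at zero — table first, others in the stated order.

table();
translate([223, -376, 0]) stool();
translate([-420, 329, 0]) stool();
translate([866, 329, 0]) stool();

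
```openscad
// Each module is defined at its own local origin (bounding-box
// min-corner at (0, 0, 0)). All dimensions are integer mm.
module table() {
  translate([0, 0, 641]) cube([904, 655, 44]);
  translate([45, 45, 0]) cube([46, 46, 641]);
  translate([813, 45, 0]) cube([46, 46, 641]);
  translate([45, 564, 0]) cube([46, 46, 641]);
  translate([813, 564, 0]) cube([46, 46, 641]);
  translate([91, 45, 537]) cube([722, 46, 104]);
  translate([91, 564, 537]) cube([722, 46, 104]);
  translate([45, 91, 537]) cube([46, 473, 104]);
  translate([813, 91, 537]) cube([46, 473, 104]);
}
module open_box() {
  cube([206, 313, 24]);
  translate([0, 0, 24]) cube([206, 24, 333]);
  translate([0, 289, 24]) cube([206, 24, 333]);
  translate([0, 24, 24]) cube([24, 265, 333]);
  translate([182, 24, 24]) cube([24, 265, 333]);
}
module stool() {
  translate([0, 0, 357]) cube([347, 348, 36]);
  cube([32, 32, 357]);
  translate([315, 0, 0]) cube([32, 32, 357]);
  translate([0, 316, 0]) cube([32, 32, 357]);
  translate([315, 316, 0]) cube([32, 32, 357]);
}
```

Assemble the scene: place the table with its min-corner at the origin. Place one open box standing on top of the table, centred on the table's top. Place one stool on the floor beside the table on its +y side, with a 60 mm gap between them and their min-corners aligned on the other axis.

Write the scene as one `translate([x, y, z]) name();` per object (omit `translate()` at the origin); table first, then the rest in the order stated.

table();
translate([349, 171, 685]) open_box();
translate([0, 715, 0]) stool();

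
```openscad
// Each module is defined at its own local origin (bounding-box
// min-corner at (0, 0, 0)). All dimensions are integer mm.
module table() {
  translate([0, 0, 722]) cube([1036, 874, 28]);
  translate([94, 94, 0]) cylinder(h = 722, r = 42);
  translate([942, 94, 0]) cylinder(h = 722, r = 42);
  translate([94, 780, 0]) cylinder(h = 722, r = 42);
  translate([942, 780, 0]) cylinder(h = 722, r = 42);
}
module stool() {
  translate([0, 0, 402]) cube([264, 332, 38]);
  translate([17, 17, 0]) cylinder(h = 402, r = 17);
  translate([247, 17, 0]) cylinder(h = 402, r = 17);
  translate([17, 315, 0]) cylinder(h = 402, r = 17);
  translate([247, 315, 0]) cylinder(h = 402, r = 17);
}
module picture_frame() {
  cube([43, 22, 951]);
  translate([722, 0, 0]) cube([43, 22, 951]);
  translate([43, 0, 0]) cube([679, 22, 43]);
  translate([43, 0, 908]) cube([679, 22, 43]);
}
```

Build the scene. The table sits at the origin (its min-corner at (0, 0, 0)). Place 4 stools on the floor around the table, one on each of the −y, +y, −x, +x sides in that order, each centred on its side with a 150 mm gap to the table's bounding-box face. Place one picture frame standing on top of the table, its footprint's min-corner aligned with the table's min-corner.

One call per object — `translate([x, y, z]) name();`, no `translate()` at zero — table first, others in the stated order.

table();
translate([386, -482, 0]) stool();
translate([386, 1024, 0]) stool();
translate([-414, 271, 0]) stool();
translate([1186, 271, 0]) stool();
translate([0, 0, 750]) picture_frame();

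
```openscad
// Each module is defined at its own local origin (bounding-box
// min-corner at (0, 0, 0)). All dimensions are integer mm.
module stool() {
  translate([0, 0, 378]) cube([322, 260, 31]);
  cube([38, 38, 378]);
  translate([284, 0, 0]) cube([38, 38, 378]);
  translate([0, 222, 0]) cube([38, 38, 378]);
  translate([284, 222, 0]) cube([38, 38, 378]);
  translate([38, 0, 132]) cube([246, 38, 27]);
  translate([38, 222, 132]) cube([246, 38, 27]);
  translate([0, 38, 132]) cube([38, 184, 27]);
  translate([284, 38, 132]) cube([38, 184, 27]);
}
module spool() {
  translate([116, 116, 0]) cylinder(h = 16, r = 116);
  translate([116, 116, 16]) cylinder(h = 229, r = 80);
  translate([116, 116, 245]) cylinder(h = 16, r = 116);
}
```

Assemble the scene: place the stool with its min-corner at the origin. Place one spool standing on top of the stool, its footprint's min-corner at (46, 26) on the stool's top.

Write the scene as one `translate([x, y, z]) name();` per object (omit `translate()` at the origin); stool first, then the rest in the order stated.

stool();
translate([46, 26, 409]) spool();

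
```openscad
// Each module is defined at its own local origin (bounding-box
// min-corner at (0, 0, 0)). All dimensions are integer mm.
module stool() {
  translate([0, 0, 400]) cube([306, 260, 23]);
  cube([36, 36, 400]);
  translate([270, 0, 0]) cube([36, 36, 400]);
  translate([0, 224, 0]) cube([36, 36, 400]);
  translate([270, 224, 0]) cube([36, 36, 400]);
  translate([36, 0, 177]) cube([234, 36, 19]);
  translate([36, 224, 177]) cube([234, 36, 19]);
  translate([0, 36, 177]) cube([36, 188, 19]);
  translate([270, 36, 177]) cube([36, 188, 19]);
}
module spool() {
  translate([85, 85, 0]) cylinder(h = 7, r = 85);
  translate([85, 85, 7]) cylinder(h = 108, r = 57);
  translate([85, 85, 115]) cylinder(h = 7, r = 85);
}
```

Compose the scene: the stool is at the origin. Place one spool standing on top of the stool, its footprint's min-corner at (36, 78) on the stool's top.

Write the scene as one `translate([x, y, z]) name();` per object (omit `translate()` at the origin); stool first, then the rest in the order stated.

stool();
translate([36, 78, 423]) spool();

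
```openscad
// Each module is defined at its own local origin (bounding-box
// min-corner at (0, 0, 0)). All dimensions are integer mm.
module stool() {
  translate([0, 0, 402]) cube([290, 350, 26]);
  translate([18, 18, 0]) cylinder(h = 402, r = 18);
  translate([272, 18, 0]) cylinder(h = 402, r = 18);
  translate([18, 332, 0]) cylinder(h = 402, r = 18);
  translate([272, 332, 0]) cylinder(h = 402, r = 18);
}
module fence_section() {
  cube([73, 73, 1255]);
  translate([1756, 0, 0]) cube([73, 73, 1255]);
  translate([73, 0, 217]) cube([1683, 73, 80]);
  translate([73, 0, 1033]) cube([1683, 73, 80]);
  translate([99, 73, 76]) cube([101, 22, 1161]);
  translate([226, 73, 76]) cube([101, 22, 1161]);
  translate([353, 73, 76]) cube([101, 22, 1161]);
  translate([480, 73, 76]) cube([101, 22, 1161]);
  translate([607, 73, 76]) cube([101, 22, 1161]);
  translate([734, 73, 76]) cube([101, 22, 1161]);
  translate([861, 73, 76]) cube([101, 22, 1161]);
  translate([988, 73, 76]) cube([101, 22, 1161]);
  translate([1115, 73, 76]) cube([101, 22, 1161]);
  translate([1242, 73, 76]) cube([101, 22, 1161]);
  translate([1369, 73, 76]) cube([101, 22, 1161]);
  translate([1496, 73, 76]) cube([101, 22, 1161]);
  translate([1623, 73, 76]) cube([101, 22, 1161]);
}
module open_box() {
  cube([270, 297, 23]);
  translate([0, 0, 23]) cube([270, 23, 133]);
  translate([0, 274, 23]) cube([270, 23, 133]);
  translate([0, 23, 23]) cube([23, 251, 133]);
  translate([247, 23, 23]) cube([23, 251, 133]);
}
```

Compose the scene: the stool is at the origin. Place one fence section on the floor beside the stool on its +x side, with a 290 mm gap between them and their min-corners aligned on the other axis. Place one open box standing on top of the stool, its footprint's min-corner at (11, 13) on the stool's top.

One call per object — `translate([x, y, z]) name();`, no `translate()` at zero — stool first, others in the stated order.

stool();
translate([580, 0, 0]) fence_section();
translate([11, 13, 428]) open_box();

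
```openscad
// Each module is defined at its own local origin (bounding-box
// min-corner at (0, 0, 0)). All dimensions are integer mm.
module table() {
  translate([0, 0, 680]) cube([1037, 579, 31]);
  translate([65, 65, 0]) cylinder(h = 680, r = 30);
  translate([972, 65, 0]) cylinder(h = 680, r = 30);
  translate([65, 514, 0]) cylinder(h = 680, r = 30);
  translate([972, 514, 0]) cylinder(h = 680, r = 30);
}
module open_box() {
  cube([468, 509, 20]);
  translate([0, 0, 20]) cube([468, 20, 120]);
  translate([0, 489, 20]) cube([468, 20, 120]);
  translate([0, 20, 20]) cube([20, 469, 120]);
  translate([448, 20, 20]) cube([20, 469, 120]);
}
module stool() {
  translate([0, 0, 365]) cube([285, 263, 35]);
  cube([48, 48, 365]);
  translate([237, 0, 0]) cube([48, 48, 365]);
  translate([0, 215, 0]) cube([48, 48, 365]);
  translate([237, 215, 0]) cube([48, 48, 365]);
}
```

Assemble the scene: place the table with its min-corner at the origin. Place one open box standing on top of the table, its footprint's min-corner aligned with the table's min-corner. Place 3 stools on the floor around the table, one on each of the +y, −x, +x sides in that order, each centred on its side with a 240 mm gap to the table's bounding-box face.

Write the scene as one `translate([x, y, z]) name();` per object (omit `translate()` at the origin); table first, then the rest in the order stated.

table();
translate([0, 0, 711]) open_box();
translate([376, 819, 0]) stool();
translate([-525, 158, 0]) stool();
translate([1277, 158, 0]) stool();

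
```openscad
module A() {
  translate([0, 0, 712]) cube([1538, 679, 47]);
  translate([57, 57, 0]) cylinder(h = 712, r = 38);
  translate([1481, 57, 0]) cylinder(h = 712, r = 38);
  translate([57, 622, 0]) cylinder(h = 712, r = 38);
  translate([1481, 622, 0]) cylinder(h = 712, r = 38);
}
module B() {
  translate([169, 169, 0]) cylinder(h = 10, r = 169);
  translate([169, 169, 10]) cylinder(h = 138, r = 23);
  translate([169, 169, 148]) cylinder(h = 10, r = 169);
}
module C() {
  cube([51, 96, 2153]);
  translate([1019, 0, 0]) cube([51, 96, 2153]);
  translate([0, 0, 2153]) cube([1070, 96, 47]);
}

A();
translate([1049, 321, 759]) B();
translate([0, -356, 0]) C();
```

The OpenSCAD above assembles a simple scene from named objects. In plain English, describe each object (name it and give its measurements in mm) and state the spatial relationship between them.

A is a rectangular dining table. The top is 1538×679×47 mm with its upper surface at z = 759 mm. It stands on four round legs of 76 mm diameter, each leg's bounding box inset 19 mm from the nearest pair of top edges, running from the floor to the underside of the top.

B is a spool: two coaxial disc flanges of radius 169 mm and thickness 10 mm, joined by a core cylinder of radius 23 mm and height 138 mm. The lower flange rests on z = 0 and the three cylinders share a vertical axis.

C is a door frame. The clear opening is 968 mm wide and 2153 mm high. Two 51 mm wide jambs, 96 mm deep, stand either side of the opening from the floor to the top of the opening. A 47 mm thick head sits across the top of both jambs, spanning the full outside width of the frame.

The spool is on top of the table. The door frame is on the floor beside the table on its −y side.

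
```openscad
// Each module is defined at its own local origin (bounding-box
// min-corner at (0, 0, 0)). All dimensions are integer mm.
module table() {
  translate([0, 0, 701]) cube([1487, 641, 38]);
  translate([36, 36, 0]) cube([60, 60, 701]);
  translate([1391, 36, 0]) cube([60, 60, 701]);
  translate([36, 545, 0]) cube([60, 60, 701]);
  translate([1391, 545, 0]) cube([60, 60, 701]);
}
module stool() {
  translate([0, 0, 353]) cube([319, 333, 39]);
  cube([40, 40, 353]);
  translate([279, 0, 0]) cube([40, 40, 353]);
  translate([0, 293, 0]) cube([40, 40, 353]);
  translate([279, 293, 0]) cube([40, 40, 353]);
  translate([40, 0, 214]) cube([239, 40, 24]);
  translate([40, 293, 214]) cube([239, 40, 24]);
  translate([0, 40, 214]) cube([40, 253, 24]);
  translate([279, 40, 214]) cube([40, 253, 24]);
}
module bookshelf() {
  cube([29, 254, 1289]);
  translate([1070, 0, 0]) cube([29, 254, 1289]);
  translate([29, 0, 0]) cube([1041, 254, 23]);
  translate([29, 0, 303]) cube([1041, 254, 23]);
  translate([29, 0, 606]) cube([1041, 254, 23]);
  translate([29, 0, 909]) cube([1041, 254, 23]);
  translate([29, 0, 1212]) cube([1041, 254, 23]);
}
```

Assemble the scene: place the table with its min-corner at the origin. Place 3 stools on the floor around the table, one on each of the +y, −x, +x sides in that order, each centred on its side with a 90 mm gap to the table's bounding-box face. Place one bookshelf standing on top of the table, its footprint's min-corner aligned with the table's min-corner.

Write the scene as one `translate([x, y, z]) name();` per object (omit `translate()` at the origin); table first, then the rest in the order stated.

table();
translate([584, 731, 0]) stool();
translate([-409, 154, 0]) stool();
translate([1577, 154, 0]) stool();
translate([0, 0, 739]) bookshelf();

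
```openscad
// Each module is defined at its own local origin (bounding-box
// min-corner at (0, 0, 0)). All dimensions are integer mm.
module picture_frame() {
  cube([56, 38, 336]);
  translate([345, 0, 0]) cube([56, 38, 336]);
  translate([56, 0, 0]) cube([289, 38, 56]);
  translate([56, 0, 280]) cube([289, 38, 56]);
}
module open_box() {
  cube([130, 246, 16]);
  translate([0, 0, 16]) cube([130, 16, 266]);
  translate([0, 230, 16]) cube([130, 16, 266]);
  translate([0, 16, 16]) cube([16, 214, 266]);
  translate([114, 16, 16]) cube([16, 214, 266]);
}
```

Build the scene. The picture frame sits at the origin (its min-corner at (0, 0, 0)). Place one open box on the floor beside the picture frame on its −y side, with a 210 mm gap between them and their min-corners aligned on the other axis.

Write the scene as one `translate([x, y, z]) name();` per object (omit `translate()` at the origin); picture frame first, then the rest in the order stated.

picture_frame();
translate([0, -456, 0]) open_box();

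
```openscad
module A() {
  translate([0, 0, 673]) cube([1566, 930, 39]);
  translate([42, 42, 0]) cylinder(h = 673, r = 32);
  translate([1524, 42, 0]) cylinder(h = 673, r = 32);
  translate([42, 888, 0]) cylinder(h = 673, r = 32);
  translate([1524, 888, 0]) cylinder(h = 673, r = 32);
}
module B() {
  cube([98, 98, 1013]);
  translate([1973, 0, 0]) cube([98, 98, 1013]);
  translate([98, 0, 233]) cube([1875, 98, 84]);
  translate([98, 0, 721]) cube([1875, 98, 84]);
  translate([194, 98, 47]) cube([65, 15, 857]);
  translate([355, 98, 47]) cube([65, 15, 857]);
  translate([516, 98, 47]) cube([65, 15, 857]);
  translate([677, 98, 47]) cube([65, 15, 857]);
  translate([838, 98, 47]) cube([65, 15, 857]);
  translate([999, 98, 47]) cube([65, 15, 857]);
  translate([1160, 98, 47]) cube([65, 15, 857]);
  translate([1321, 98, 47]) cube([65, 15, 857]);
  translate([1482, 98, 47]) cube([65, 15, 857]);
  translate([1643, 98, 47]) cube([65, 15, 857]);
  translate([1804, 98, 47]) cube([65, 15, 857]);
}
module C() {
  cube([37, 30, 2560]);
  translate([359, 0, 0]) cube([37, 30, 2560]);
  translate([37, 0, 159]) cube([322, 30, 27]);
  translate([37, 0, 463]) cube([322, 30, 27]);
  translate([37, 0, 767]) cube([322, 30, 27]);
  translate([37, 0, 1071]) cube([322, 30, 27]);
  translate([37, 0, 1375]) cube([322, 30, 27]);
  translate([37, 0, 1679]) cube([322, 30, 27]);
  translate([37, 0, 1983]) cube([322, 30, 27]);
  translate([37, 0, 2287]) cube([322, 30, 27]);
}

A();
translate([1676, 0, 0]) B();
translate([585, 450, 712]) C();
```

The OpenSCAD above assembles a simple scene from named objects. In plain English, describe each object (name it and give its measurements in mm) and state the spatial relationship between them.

A is a table: top 1566 mm (x) × 930 mm (y), 39 mm thick, upper face at z = 712 mm, on four round legs of 64 mm diameter, each leg's bounding box inset 10 mm from the nearest pair of top edges, running from z = 0 to the bottom of the top.

B is a fence section. Two 98×98 mm posts, 1013 mm tall, stand on the floor with a clear span of 1875 mm between their inner faces. Two horizontal rails of 98×84 mm section span the gap between the posts with their undersides at z = 233 mm and z = 721 mm, flush with the posts' −y face. 11 pickets, each 65 mm wide, 15 mm thick and 857 mm tall, are fixed to the +y face of the rails with their bottoms at z = 47 mm, evenly spaced across the span with equal gaps (rounded down to the nearest mm) at the −x end and between each pair — any rounding remainder accumulates at the +x end.

C is a wooden ladder with two side rails of 37×30 mm section and 2560 mm height, set 396 mm apart overall. Between them run 8 rectangular rungs (30 mm deep, 27 mm thick), front faces flush with the rails' −y face. The bottom of the first rung is 159 mm above the floor and each subsequent rung is 304 mm higher than the one below.

The fence section is on the floor beside the table on its +x side. The ladder is on top of the table, centred.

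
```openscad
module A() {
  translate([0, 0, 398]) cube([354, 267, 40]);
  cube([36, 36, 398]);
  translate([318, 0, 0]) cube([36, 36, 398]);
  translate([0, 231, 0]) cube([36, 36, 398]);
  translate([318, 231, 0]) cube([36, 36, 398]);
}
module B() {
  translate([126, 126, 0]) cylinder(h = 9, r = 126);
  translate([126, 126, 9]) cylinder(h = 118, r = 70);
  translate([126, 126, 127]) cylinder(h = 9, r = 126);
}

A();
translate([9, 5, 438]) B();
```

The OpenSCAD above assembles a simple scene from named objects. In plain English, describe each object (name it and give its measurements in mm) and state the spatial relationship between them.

A is a four-legged stool. The seat is a 354×267×40 mm slab whose top surface is at z = 438 mm; four square legs, each 36×36 mm in cross-section, run from the floor (z = 0) to the underside of the seat, each flush with a corner of the seat.

B is a spool: two coaxial disc flanges of radius 126 mm and thickness 9 mm, joined by a core cylinder of radius 70 mm and height 118 mm. The lower flange rests on z = 0 and the three cylinders share a vertical axis.

The spool is on top of the stool.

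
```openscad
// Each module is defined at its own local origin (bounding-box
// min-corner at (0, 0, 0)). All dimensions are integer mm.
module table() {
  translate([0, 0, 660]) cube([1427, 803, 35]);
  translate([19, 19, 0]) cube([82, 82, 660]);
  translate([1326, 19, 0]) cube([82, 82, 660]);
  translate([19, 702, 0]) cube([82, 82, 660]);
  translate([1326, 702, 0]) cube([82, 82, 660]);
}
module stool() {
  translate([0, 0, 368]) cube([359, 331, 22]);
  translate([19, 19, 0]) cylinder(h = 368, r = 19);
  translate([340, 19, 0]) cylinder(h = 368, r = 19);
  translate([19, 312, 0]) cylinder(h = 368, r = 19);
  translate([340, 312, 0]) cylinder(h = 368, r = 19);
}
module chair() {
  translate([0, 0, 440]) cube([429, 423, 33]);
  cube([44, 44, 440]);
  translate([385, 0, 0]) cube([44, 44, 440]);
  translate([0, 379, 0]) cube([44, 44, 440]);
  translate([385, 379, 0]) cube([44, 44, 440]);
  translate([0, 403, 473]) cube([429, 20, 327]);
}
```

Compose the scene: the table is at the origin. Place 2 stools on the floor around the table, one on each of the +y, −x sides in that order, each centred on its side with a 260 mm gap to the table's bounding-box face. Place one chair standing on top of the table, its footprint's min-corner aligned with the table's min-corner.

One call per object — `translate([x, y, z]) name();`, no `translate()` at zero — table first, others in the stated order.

table();
translate([534, 1063, 0]) stool();
translate([-619, 236, 0]) stool();
translate([0, 0, 695]) chair();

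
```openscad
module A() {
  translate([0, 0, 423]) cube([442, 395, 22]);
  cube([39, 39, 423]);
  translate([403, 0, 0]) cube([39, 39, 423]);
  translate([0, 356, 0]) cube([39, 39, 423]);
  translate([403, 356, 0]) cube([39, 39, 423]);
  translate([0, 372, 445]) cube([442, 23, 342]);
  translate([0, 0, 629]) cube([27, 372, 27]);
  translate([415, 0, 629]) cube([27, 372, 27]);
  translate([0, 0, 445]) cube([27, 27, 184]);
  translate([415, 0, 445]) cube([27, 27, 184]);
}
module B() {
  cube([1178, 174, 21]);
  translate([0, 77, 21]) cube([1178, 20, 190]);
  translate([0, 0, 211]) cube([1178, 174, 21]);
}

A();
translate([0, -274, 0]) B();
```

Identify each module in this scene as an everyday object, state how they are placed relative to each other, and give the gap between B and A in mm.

The I-beam's nearest face is 100 mm from the chair's −y face.

A is a chair. B is an I-beam. The I-beam is on the floor beside the chair on its −y side. The gap between the I-beam and the chair is 100 mm.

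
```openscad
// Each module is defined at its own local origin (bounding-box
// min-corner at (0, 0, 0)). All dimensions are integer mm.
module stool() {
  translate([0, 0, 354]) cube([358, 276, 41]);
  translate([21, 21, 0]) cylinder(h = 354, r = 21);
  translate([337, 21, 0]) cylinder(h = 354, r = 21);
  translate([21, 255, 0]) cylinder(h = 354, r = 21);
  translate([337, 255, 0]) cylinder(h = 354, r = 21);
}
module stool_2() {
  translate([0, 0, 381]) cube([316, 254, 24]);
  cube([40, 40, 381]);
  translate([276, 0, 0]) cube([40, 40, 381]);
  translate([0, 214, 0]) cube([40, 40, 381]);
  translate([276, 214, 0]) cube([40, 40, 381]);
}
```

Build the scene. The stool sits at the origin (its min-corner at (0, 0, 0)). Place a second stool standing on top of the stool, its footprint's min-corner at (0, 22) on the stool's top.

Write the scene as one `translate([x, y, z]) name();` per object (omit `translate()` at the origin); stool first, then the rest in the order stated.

stool();
translate([0, 22, 395]) stool_2();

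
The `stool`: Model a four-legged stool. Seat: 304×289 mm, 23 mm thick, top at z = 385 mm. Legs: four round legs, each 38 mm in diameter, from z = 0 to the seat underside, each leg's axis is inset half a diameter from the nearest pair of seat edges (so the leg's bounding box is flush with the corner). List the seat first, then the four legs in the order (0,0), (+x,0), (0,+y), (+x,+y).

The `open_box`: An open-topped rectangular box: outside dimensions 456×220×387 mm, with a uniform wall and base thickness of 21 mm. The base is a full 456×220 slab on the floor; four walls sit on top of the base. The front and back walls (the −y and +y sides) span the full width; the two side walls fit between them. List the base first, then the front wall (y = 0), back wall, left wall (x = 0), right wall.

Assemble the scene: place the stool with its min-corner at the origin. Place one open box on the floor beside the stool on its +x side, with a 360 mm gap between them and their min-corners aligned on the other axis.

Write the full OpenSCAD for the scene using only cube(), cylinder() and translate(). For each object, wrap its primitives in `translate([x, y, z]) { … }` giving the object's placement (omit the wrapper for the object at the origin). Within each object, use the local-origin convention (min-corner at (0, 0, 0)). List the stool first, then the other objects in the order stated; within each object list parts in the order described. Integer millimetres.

translate([0, 0, 362]) cube([304, 289, 23]);
translate([19, 19, 0]) cylinder(h = 362, r = 19);
translate([285, 19, 0]) cylinder(h = 362, r = 19);
translate([19, 270, 0]) cylinder(h = 362, r = 19);
translate([285, 270, 0]) cylinder(h = 362, r = 19);
translate([664, 0, 0]) {
  cube([456, 220, 21]);
  translate([0, 0, 21]) cube([456, 21, 366]);
  translate([0, 199, 21]) cube([456, 21, 366]);
  translate([0, 21, 21]) cube([21, 178, 366]);
  translate([435, 21, 21]) cube([21, 178, 366]);
}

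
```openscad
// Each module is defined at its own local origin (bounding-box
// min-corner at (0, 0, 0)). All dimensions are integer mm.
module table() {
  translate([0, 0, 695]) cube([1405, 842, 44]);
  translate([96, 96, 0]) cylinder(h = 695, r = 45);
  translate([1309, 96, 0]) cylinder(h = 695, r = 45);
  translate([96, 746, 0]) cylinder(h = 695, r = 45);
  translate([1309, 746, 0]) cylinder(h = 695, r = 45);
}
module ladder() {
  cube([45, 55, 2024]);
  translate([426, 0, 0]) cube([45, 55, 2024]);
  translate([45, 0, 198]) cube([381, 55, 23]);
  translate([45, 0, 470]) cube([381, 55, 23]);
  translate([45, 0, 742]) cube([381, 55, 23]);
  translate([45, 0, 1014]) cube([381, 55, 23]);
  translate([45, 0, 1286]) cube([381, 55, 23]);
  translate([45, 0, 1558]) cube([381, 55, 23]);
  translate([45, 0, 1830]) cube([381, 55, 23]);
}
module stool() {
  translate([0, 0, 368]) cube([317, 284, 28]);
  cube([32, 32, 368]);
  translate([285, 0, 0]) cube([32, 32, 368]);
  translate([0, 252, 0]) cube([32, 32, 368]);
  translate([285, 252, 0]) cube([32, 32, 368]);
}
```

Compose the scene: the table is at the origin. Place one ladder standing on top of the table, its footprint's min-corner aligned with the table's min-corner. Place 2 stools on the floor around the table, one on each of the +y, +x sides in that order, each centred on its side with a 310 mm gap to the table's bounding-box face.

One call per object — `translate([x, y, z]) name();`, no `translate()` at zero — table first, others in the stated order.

table();
translate([0, 0, 739]) ladder();
translate([544, 1152, 0]) stool();
translate([1715, 279, 0]) stool();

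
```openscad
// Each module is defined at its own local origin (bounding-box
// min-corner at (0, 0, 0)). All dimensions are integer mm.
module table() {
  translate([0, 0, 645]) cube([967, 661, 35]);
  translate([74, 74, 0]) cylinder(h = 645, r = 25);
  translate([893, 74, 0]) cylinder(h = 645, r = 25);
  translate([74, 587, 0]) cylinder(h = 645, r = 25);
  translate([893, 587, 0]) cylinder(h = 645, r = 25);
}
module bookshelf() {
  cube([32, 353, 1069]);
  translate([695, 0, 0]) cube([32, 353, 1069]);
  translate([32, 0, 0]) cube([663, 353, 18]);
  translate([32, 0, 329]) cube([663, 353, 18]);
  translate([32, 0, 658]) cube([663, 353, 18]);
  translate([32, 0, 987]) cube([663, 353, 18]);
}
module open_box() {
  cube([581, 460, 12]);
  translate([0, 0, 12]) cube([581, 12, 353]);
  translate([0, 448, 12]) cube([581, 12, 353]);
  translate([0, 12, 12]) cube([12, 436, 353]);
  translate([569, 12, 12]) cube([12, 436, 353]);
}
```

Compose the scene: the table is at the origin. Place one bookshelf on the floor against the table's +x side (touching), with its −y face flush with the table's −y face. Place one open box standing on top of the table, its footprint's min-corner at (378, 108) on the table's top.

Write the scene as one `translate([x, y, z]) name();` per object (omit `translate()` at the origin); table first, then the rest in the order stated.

table();
translate([967, 0, 0]) bookshelf();
translate([378, 108, 680]) open_box();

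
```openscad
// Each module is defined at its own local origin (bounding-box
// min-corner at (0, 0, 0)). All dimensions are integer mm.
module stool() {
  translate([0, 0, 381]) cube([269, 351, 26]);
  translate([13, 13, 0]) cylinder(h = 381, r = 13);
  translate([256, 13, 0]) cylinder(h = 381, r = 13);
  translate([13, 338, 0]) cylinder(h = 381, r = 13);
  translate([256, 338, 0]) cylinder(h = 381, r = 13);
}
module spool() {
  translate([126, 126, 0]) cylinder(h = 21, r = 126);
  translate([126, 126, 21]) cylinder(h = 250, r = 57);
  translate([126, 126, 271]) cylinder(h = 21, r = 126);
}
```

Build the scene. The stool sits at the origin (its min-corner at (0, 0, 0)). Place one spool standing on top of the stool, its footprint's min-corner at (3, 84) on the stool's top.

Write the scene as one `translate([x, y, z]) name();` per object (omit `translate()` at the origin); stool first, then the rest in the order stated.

stool();
translate([3, 84, 407]) spool();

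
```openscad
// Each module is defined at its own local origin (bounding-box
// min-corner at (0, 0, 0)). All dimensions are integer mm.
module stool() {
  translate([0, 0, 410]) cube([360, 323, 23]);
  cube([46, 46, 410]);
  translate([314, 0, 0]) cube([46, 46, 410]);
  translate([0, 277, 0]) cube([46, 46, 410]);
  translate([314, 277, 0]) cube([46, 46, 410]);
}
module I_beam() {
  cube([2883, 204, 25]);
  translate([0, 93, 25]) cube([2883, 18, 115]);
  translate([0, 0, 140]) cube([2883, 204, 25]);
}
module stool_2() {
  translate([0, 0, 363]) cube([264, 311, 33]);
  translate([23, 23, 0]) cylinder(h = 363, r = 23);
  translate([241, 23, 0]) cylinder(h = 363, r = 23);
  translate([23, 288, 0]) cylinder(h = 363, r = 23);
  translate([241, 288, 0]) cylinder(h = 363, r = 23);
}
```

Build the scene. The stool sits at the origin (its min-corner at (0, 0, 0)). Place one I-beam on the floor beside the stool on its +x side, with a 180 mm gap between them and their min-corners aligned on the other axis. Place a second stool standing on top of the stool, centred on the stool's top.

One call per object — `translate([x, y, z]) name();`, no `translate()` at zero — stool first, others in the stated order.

stool();
translate([540, 0, 0]) I_beam();
translate([48, 6, 433]) stool_2();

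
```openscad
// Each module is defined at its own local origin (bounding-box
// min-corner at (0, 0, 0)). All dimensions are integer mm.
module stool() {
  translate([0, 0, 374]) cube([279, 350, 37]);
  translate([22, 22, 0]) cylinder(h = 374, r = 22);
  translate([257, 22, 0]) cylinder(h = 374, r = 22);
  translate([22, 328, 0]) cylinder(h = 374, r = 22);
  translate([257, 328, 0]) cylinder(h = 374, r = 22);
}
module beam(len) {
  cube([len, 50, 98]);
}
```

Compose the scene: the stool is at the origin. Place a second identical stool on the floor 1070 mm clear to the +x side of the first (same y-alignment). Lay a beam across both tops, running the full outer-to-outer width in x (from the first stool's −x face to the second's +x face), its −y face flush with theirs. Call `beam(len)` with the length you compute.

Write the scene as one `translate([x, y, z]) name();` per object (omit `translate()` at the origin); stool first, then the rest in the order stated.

stool();
translate([1349, 0, 0]) stool();
translate([0, 0, 411]) beam(1628);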